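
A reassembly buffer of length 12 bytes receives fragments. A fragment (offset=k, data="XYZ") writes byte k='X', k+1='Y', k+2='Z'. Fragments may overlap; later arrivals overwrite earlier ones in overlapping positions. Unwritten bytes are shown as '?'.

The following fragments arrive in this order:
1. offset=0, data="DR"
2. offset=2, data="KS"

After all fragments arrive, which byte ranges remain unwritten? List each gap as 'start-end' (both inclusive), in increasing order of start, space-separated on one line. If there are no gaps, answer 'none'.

Answer: 4-11

Derivation:
Fragment 1: offset=0 len=2
Fragment 2: offset=2 len=2
Gaps: 4-11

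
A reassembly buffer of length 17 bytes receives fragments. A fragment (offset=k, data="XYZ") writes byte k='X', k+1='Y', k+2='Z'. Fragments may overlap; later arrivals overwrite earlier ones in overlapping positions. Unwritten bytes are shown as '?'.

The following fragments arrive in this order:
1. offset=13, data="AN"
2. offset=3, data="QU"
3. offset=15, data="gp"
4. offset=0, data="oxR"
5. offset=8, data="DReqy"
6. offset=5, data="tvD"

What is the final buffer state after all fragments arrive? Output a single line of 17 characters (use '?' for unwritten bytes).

Fragment 1: offset=13 data="AN" -> buffer=?????????????AN??
Fragment 2: offset=3 data="QU" -> buffer=???QU????????AN??
Fragment 3: offset=15 data="gp" -> buffer=???QU????????ANgp
Fragment 4: offset=0 data="oxR" -> buffer=oxRQU????????ANgp
Fragment 5: offset=8 data="DReqy" -> buffer=oxRQU???DReqyANgp
Fragment 6: offset=5 data="tvD" -> buffer=oxRQUtvDDReqyANgp

Answer: oxRQUtvDDReqyANgp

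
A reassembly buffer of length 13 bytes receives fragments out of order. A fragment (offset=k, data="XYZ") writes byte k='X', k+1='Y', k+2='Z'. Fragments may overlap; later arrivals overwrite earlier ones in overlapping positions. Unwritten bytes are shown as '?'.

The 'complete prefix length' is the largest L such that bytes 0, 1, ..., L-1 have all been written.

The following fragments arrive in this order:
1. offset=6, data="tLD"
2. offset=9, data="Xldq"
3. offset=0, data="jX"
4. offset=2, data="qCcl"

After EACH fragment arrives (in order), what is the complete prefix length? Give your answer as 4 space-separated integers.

Fragment 1: offset=6 data="tLD" -> buffer=??????tLD???? -> prefix_len=0
Fragment 2: offset=9 data="Xldq" -> buffer=??????tLDXldq -> prefix_len=0
Fragment 3: offset=0 data="jX" -> buffer=jX????tLDXldq -> prefix_len=2
Fragment 4: offset=2 data="qCcl" -> buffer=jXqCcltLDXldq -> prefix_len=13

Answer: 0 0 2 13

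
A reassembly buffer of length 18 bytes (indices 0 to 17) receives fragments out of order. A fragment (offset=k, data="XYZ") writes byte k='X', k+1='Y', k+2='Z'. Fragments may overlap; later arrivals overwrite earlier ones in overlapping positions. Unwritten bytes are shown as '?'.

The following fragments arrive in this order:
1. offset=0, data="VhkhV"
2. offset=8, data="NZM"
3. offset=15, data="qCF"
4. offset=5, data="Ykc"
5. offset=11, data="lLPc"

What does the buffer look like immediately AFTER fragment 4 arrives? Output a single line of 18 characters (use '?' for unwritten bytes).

Fragment 1: offset=0 data="VhkhV" -> buffer=VhkhV?????????????
Fragment 2: offset=8 data="NZM" -> buffer=VhkhV???NZM???????
Fragment 3: offset=15 data="qCF" -> buffer=VhkhV???NZM????qCF
Fragment 4: offset=5 data="Ykc" -> buffer=VhkhVYkcNZM????qCF

Answer: VhkhVYkcNZM????qCF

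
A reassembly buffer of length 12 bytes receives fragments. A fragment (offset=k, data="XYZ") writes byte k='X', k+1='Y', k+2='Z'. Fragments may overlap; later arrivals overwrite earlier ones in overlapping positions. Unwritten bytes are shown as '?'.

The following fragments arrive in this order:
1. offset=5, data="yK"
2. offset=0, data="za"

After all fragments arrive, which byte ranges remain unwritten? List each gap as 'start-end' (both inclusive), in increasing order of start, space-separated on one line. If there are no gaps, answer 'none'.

Fragment 1: offset=5 len=2
Fragment 2: offset=0 len=2
Gaps: 2-4 7-11

Answer: 2-4 7-11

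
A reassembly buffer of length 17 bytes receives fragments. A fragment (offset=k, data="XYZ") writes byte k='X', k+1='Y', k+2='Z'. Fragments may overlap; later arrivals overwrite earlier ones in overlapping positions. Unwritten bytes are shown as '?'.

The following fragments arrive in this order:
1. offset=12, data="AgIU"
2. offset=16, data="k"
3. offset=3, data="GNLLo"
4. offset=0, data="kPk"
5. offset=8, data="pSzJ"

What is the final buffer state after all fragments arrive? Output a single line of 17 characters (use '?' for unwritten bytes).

Answer: kPkGNLLopSzJAgIUk

Derivation:
Fragment 1: offset=12 data="AgIU" -> buffer=????????????AgIU?
Fragment 2: offset=16 data="k" -> buffer=????????????AgIUk
Fragment 3: offset=3 data="GNLLo" -> buffer=???GNLLo????AgIUk
Fragment 4: offset=0 data="kPk" -> buffer=kPkGNLLo????AgIUk
Fragment 5: offset=8 data="pSzJ" -> buffer=kPkGNLLopSzJAgIUk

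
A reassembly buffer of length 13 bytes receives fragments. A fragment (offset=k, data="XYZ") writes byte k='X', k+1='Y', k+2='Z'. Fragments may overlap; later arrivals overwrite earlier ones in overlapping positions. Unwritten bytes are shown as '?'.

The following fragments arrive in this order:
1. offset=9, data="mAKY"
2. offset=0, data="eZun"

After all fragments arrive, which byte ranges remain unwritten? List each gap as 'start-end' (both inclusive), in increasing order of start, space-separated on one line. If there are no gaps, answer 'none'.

Answer: 4-8

Derivation:
Fragment 1: offset=9 len=4
Fragment 2: offset=0 len=4
Gaps: 4-8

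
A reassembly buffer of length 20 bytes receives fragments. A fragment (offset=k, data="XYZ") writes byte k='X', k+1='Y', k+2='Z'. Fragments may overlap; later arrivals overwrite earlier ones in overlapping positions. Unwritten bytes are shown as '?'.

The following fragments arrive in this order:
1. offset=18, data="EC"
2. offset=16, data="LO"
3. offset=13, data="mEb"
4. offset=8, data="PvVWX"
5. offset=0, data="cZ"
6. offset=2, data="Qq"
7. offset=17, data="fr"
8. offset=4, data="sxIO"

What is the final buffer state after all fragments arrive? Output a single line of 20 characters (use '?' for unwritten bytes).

Answer: cZQqsxIOPvVWXmEbLfrC

Derivation:
Fragment 1: offset=18 data="EC" -> buffer=??????????????????EC
Fragment 2: offset=16 data="LO" -> buffer=????????????????LOEC
Fragment 3: offset=13 data="mEb" -> buffer=?????????????mEbLOEC
Fragment 4: offset=8 data="PvVWX" -> buffer=????????PvVWXmEbLOEC
Fragment 5: offset=0 data="cZ" -> buffer=cZ??????PvVWXmEbLOEC
Fragment 6: offset=2 data="Qq" -> buffer=cZQq????PvVWXmEbLOEC
Fragment 7: offset=17 data="fr" -> buffer=cZQq????PvVWXmEbLfrC
Fragment 8: offset=4 data="sxIO" -> buffer=cZQqsxIOPvVWXmEbLfrC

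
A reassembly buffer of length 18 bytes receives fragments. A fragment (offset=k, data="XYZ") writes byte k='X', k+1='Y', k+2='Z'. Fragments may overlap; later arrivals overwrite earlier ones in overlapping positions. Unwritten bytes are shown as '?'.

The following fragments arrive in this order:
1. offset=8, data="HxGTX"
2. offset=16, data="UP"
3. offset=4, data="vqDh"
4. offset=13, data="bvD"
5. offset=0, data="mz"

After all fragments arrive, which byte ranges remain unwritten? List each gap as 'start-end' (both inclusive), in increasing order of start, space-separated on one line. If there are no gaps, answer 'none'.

Answer: 2-3

Derivation:
Fragment 1: offset=8 len=5
Fragment 2: offset=16 len=2
Fragment 3: offset=4 len=4
Fragment 4: offset=13 len=3
Fragment 5: offset=0 len=2
Gaps: 2-3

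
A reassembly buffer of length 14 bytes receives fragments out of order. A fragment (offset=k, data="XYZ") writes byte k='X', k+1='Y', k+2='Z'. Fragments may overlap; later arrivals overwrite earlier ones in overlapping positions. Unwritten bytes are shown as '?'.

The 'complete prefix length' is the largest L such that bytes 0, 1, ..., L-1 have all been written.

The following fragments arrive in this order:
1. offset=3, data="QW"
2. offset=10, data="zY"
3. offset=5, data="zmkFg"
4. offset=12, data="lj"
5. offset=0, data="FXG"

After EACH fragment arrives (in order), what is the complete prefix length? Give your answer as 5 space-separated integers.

Fragment 1: offset=3 data="QW" -> buffer=???QW????????? -> prefix_len=0
Fragment 2: offset=10 data="zY" -> buffer=???QW?????zY?? -> prefix_len=0
Fragment 3: offset=5 data="zmkFg" -> buffer=???QWzmkFgzY?? -> prefix_len=0
Fragment 4: offset=12 data="lj" -> buffer=???QWzmkFgzYlj -> prefix_len=0
Fragment 5: offset=0 data="FXG" -> buffer=FXGQWzmkFgzYlj -> prefix_len=14

Answer: 0 0 0 0 14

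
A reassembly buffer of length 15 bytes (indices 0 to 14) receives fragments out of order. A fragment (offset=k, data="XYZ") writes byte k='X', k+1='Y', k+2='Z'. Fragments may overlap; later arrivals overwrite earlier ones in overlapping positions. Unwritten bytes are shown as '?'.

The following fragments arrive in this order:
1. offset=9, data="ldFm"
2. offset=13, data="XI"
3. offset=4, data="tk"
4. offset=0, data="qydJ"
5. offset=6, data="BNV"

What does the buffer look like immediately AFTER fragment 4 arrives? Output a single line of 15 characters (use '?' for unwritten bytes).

Fragment 1: offset=9 data="ldFm" -> buffer=?????????ldFm??
Fragment 2: offset=13 data="XI" -> buffer=?????????ldFmXI
Fragment 3: offset=4 data="tk" -> buffer=????tk???ldFmXI
Fragment 4: offset=0 data="qydJ" -> buffer=qydJtk???ldFmXI

Answer: qydJtk???ldFmXI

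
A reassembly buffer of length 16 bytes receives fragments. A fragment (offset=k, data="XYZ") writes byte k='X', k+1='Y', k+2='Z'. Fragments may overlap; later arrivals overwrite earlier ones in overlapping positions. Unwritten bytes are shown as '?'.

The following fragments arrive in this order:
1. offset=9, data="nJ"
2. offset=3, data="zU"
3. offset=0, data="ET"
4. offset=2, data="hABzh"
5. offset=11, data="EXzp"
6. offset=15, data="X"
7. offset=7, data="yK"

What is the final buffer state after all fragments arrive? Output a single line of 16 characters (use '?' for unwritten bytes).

Answer: EThABzhyKnJEXzpX

Derivation:
Fragment 1: offset=9 data="nJ" -> buffer=?????????nJ?????
Fragment 2: offset=3 data="zU" -> buffer=???zU????nJ?????
Fragment 3: offset=0 data="ET" -> buffer=ET?zU????nJ?????
Fragment 4: offset=2 data="hABzh" -> buffer=EThABzh??nJ?????
Fragment 5: offset=11 data="EXzp" -> buffer=EThABzh??nJEXzp?
Fragment 6: offset=15 data="X" -> buffer=EThABzh??nJEXzpX
Fragment 7: offset=7 data="yK" -> buffer=EThABzhyKnJEXzpX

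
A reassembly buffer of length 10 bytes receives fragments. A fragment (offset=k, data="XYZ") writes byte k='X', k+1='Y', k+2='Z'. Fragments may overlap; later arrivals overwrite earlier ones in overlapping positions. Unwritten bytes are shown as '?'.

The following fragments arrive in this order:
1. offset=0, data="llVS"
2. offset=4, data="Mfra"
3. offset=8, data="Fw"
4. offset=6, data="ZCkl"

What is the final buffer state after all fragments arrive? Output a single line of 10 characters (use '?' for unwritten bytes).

Answer: llVSMfZCkl

Derivation:
Fragment 1: offset=0 data="llVS" -> buffer=llVS??????
Fragment 2: offset=4 data="Mfra" -> buffer=llVSMfra??
Fragment 3: offset=8 data="Fw" -> buffer=llVSMfraFw
Fragment 4: offset=6 data="ZCkl" -> buffer=llVSMfZCkl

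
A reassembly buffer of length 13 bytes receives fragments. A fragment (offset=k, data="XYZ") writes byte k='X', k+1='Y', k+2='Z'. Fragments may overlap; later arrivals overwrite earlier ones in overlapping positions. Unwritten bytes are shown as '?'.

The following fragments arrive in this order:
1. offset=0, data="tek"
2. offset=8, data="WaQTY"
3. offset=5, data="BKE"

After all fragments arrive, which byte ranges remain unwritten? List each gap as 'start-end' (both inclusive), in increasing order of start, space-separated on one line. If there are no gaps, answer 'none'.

Answer: 3-4

Derivation:
Fragment 1: offset=0 len=3
Fragment 2: offset=8 len=5
Fragment 3: offset=5 len=3
Gaps: 3-4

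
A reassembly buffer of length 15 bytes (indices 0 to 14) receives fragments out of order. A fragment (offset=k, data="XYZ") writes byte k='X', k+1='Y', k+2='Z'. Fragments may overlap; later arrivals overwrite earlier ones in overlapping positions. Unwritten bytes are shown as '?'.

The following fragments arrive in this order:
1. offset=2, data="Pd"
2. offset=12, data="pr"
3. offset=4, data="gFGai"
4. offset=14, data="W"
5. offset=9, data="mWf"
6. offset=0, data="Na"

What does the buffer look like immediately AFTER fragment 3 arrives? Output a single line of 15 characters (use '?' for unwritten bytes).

Fragment 1: offset=2 data="Pd" -> buffer=??Pd???????????
Fragment 2: offset=12 data="pr" -> buffer=??Pd????????pr?
Fragment 3: offset=4 data="gFGai" -> buffer=??PdgFGai???pr?

Answer: ??PdgFGai???pr?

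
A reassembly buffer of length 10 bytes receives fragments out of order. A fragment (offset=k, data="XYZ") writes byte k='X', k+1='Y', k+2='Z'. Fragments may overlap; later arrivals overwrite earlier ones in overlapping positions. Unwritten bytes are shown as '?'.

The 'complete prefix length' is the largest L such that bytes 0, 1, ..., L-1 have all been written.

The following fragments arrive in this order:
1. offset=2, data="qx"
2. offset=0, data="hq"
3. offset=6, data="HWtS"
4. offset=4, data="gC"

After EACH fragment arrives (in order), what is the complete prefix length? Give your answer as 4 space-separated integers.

Fragment 1: offset=2 data="qx" -> buffer=??qx?????? -> prefix_len=0
Fragment 2: offset=0 data="hq" -> buffer=hqqx?????? -> prefix_len=4
Fragment 3: offset=6 data="HWtS" -> buffer=hqqx??HWtS -> prefix_len=4
Fragment 4: offset=4 data="gC" -> buffer=hqqxgCHWtS -> prefix_len=10

Answer: 0 4 4 10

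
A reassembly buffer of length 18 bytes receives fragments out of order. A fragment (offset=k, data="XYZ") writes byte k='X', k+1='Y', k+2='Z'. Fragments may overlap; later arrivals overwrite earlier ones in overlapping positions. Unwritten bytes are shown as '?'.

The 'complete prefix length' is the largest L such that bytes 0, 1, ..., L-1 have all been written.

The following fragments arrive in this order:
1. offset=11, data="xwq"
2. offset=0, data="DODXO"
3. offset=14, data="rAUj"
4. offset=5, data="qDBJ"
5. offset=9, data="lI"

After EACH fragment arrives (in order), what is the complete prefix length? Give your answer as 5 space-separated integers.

Fragment 1: offset=11 data="xwq" -> buffer=???????????xwq???? -> prefix_len=0
Fragment 2: offset=0 data="DODXO" -> buffer=DODXO??????xwq???? -> prefix_len=5
Fragment 3: offset=14 data="rAUj" -> buffer=DODXO??????xwqrAUj -> prefix_len=5
Fragment 4: offset=5 data="qDBJ" -> buffer=DODXOqDBJ??xwqrAUj -> prefix_len=9
Fragment 5: offset=9 data="lI" -> buffer=DODXOqDBJlIxwqrAUj -> prefix_len=18

Answer: 0 5 5 9 18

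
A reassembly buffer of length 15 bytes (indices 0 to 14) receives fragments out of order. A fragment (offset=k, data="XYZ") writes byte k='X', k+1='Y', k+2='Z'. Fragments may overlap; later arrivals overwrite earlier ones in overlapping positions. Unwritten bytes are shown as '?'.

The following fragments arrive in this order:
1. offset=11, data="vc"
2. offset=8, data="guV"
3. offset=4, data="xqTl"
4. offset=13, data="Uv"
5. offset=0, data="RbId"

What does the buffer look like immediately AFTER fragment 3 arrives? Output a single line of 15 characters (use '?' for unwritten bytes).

Answer: ????xqTlguVvc??

Derivation:
Fragment 1: offset=11 data="vc" -> buffer=???????????vc??
Fragment 2: offset=8 data="guV" -> buffer=????????guVvc??
Fragment 3: offset=4 data="xqTl" -> buffer=????xqTlguVvc??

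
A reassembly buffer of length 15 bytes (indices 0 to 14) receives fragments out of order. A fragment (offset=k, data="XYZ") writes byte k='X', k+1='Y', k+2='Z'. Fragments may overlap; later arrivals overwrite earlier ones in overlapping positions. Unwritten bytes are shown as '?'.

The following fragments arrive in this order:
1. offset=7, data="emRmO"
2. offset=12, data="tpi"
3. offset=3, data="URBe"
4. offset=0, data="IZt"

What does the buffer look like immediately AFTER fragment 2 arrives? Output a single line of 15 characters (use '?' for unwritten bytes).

Fragment 1: offset=7 data="emRmO" -> buffer=???????emRmO???
Fragment 2: offset=12 data="tpi" -> buffer=???????emRmOtpi

Answer: ???????emRmOtpi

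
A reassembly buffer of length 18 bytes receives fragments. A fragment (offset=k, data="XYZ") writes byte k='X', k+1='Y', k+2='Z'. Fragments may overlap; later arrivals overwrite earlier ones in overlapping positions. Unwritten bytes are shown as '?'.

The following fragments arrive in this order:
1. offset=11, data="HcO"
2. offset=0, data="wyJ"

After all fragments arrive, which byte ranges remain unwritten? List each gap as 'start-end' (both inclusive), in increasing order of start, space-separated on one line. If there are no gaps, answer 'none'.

Answer: 3-10 14-17

Derivation:
Fragment 1: offset=11 len=3
Fragment 2: offset=0 len=3
Gaps: 3-10 14-17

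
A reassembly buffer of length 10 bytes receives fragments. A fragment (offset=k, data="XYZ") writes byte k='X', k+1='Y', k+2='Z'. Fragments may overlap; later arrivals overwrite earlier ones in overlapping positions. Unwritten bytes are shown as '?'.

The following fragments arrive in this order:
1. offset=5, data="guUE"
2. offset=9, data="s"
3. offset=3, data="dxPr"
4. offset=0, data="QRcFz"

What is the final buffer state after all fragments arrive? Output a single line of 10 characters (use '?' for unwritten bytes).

Answer: QRcFzPrUEs

Derivation:
Fragment 1: offset=5 data="guUE" -> buffer=?????guUE?
Fragment 2: offset=9 data="s" -> buffer=?????guUEs
Fragment 3: offset=3 data="dxPr" -> buffer=???dxPrUEs
Fragment 4: offset=0 data="QRcFz" -> buffer=QRcFzPrUEs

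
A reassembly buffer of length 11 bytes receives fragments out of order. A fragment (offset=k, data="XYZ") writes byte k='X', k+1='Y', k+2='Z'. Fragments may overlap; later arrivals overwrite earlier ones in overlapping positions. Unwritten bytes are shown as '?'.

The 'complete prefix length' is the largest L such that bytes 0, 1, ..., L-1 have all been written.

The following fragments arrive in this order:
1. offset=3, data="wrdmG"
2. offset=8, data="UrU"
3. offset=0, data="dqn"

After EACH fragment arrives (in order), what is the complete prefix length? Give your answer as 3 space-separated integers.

Fragment 1: offset=3 data="wrdmG" -> buffer=???wrdmG??? -> prefix_len=0
Fragment 2: offset=8 data="UrU" -> buffer=???wrdmGUrU -> prefix_len=0
Fragment 3: offset=0 data="dqn" -> buffer=dqnwrdmGUrU -> prefix_len=11

Answer: 0 0 11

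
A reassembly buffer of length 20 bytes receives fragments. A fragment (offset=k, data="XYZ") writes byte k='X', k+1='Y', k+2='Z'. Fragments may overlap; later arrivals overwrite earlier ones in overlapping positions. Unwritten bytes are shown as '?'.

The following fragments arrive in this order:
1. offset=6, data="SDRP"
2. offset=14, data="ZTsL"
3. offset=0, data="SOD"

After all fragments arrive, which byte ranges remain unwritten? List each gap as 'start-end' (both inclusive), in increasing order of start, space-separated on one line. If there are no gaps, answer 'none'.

Answer: 3-5 10-13 18-19

Derivation:
Fragment 1: offset=6 len=4
Fragment 2: offset=14 len=4
Fragment 3: offset=0 len=3
Gaps: 3-5 10-13 18-19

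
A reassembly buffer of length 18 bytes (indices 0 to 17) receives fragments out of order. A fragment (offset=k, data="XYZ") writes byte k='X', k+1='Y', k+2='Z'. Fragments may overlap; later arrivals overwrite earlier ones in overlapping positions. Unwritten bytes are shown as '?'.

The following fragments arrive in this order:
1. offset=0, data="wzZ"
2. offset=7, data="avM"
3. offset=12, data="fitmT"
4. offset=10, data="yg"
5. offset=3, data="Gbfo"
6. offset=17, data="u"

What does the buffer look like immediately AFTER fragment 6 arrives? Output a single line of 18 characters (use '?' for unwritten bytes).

Answer: wzZGbfoavMygfitmTu

Derivation:
Fragment 1: offset=0 data="wzZ" -> buffer=wzZ???????????????
Fragment 2: offset=7 data="avM" -> buffer=wzZ????avM????????
Fragment 3: offset=12 data="fitmT" -> buffer=wzZ????avM??fitmT?
Fragment 4: offset=10 data="yg" -> buffer=wzZ????avMygfitmT?
Fragment 5: offset=3 data="Gbfo" -> buffer=wzZGbfoavMygfitmT?
Fragment 6: offset=17 data="u" -> buffer=wzZGbfoavMygfitmTu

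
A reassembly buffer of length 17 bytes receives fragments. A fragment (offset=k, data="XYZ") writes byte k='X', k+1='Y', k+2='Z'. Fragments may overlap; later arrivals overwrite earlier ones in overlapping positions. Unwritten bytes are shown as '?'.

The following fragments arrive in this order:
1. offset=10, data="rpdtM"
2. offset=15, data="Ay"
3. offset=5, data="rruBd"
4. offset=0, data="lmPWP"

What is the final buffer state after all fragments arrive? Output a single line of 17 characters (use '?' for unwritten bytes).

Fragment 1: offset=10 data="rpdtM" -> buffer=??????????rpdtM??
Fragment 2: offset=15 data="Ay" -> buffer=??????????rpdtMAy
Fragment 3: offset=5 data="rruBd" -> buffer=?????rruBdrpdtMAy
Fragment 4: offset=0 data="lmPWP" -> buffer=lmPWPrruBdrpdtMAy

Answer: lmPWPrruBdrpdtMAy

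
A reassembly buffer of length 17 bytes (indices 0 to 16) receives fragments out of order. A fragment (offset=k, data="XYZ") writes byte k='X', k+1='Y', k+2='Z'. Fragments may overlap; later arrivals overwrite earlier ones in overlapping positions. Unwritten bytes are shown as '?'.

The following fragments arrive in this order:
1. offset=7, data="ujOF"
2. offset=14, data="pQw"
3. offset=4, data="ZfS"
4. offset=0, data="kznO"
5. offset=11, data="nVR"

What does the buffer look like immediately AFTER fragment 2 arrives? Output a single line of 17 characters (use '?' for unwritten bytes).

Fragment 1: offset=7 data="ujOF" -> buffer=???????ujOF??????
Fragment 2: offset=14 data="pQw" -> buffer=???????ujOF???pQw

Answer: ???????ujOF???pQw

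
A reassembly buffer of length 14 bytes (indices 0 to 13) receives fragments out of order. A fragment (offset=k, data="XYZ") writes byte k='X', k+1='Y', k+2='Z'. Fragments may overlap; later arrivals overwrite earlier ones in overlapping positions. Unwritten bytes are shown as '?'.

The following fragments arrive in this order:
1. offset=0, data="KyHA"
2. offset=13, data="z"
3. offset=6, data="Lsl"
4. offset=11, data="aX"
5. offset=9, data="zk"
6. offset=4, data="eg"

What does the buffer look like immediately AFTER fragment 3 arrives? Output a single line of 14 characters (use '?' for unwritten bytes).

Answer: KyHA??Lsl????z

Derivation:
Fragment 1: offset=0 data="KyHA" -> buffer=KyHA??????????
Fragment 2: offset=13 data="z" -> buffer=KyHA?????????z
Fragment 3: offset=6 data="Lsl" -> buffer=KyHA??Lsl????z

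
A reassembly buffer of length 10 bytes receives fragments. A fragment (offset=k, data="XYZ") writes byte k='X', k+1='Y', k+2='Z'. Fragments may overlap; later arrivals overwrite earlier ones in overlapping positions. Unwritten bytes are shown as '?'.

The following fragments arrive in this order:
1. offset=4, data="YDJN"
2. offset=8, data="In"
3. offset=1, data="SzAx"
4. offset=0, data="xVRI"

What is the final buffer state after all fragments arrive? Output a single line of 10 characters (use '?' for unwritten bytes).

Answer: xVRIxDJNIn

Derivation:
Fragment 1: offset=4 data="YDJN" -> buffer=????YDJN??
Fragment 2: offset=8 data="In" -> buffer=????YDJNIn
Fragment 3: offset=1 data="SzAx" -> buffer=?SzAxDJNIn
Fragment 4: offset=0 data="xVRI" -> buffer=xVRIxDJNIn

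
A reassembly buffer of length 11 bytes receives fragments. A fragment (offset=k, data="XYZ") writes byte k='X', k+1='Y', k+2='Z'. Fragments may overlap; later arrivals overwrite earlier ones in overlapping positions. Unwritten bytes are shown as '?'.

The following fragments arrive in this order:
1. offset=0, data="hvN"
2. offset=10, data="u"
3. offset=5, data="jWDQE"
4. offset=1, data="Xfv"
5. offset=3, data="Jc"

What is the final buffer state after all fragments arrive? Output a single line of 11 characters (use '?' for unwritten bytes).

Answer: hXfJcjWDQEu

Derivation:
Fragment 1: offset=0 data="hvN" -> buffer=hvN????????
Fragment 2: offset=10 data="u" -> buffer=hvN???????u
Fragment 3: offset=5 data="jWDQE" -> buffer=hvN??jWDQEu
Fragment 4: offset=1 data="Xfv" -> buffer=hXfv?jWDQEu
Fragment 5: offset=3 data="Jc" -> buffer=hXfJcjWDQEu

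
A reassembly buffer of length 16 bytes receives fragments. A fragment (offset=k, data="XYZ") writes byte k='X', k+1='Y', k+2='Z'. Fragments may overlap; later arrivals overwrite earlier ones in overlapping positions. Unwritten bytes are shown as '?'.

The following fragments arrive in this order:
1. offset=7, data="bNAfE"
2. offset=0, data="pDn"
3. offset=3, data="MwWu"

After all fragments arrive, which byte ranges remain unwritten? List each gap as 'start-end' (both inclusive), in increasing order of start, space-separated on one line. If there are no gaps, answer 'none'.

Answer: 12-15

Derivation:
Fragment 1: offset=7 len=5
Fragment 2: offset=0 len=3
Fragment 3: offset=3 len=4
Gaps: 12-15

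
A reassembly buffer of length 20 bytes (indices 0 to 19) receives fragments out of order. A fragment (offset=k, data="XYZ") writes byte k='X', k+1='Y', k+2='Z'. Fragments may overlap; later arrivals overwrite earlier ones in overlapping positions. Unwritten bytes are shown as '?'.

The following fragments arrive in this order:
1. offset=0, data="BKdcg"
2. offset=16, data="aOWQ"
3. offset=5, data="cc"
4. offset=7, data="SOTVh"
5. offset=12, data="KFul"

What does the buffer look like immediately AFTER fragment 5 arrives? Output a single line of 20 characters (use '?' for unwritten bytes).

Fragment 1: offset=0 data="BKdcg" -> buffer=BKdcg???????????????
Fragment 2: offset=16 data="aOWQ" -> buffer=BKdcg???????????aOWQ
Fragment 3: offset=5 data="cc" -> buffer=BKdcgcc?????????aOWQ
Fragment 4: offset=7 data="SOTVh" -> buffer=BKdcgccSOTVh????aOWQ
Fragment 5: offset=12 data="KFul" -> buffer=BKdcgccSOTVhKFulaOWQ

Answer: BKdcgccSOTVhKFulaOWQ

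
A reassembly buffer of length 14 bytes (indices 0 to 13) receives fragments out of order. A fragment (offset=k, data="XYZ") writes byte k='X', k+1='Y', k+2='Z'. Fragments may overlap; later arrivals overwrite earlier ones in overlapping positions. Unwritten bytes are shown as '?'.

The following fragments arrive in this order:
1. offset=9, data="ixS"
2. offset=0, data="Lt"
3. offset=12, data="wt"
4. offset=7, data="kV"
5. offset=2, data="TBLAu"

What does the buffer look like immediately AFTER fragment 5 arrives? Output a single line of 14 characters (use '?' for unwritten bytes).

Fragment 1: offset=9 data="ixS" -> buffer=?????????ixS??
Fragment 2: offset=0 data="Lt" -> buffer=Lt???????ixS??
Fragment 3: offset=12 data="wt" -> buffer=Lt???????ixSwt
Fragment 4: offset=7 data="kV" -> buffer=Lt?????kVixSwt
Fragment 5: offset=2 data="TBLAu" -> buffer=LtTBLAukVixSwt

Answer: LtTBLAukVixSwt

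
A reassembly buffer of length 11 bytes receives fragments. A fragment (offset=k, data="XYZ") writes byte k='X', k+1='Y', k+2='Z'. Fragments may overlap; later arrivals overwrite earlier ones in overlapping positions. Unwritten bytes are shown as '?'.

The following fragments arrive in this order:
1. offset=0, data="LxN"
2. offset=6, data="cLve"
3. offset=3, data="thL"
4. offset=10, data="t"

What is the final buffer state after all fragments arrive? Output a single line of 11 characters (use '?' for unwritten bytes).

Fragment 1: offset=0 data="LxN" -> buffer=LxN????????
Fragment 2: offset=6 data="cLve" -> buffer=LxN???cLve?
Fragment 3: offset=3 data="thL" -> buffer=LxNthLcLve?
Fragment 4: offset=10 data="t" -> buffer=LxNthLcLvet

Answer: LxNthLcLvet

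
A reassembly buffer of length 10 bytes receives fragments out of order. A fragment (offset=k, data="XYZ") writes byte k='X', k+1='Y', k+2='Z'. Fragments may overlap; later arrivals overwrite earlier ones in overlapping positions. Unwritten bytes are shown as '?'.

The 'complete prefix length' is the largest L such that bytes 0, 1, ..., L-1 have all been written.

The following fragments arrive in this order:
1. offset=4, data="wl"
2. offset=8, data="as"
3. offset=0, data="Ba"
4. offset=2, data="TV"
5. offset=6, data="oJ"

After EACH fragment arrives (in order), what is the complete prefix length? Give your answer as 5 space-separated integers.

Fragment 1: offset=4 data="wl" -> buffer=????wl???? -> prefix_len=0
Fragment 2: offset=8 data="as" -> buffer=????wl??as -> prefix_len=0
Fragment 3: offset=0 data="Ba" -> buffer=Ba??wl??as -> prefix_len=2
Fragment 4: offset=2 data="TV" -> buffer=BaTVwl??as -> prefix_len=6
Fragment 5: offset=6 data="oJ" -> buffer=BaTVwloJas -> prefix_len=10

Answer: 0 0 2 6 10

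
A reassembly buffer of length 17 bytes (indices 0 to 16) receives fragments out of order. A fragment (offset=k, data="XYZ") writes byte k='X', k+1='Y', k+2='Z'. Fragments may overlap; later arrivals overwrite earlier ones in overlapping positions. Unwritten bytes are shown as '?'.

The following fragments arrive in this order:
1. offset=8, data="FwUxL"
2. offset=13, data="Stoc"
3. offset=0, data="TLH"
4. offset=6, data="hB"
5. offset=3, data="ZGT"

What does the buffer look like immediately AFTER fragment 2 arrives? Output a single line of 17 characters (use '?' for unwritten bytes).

Answer: ????????FwUxLStoc

Derivation:
Fragment 1: offset=8 data="FwUxL" -> buffer=????????FwUxL????
Fragment 2: offset=13 data="Stoc" -> buffer=????????FwUxLStoc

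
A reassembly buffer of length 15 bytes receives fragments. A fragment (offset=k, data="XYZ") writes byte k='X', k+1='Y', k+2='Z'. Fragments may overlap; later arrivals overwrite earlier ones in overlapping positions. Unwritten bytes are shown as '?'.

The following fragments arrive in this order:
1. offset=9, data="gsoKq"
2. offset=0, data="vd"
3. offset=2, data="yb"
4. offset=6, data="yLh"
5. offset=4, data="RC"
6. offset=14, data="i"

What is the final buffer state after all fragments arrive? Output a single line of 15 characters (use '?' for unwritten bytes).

Fragment 1: offset=9 data="gsoKq" -> buffer=?????????gsoKq?
Fragment 2: offset=0 data="vd" -> buffer=vd???????gsoKq?
Fragment 3: offset=2 data="yb" -> buffer=vdyb?????gsoKq?
Fragment 4: offset=6 data="yLh" -> buffer=vdyb??yLhgsoKq?
Fragment 5: offset=4 data="RC" -> buffer=vdybRCyLhgsoKq?
Fragment 6: offset=14 data="i" -> buffer=vdybRCyLhgsoKqi

Answer: vdybRCyLhgsoKqi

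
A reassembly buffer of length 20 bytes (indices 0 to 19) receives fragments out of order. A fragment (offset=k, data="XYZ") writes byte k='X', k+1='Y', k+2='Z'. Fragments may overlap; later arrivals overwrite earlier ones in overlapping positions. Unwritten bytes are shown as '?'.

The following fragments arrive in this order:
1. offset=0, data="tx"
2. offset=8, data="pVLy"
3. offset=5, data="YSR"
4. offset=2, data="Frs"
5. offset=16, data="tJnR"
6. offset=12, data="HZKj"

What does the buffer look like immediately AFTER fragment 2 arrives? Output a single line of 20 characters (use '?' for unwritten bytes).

Fragment 1: offset=0 data="tx" -> buffer=tx??????????????????
Fragment 2: offset=8 data="pVLy" -> buffer=tx??????pVLy????????

Answer: tx??????pVLy????????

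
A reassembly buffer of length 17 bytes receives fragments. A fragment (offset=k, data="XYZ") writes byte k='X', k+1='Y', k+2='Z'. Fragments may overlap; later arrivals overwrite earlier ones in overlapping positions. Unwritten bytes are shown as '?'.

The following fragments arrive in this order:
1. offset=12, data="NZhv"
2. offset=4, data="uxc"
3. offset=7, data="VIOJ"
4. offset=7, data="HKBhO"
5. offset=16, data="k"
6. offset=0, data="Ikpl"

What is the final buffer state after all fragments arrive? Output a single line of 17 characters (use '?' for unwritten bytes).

Answer: IkpluxcHKBhONZhvk

Derivation:
Fragment 1: offset=12 data="NZhv" -> buffer=????????????NZhv?
Fragment 2: offset=4 data="uxc" -> buffer=????uxc?????NZhv?
Fragment 3: offset=7 data="VIOJ" -> buffer=????uxcVIOJ?NZhv?
Fragment 4: offset=7 data="HKBhO" -> buffer=????uxcHKBhONZhv?
Fragment 5: offset=16 data="k" -> buffer=????uxcHKBhONZhvk
Fragment 6: offset=0 data="Ikpl" -> buffer=IkpluxcHKBhONZhvk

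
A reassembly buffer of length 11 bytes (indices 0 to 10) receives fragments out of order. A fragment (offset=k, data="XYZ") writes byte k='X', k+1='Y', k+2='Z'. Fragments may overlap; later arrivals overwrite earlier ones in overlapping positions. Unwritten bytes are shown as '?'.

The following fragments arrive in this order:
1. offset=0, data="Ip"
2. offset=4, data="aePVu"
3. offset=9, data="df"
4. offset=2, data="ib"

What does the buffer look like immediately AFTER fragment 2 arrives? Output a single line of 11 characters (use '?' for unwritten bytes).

Answer: Ip??aePVu??

Derivation:
Fragment 1: offset=0 data="Ip" -> buffer=Ip?????????
Fragment 2: offset=4 data="aePVu" -> buffer=Ip??aePVu??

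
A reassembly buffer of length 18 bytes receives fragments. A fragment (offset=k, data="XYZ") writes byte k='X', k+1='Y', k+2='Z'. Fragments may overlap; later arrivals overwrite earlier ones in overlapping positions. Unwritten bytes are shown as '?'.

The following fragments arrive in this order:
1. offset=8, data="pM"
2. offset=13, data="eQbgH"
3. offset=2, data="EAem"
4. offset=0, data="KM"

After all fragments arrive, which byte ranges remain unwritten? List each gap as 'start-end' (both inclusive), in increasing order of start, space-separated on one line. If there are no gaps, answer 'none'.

Answer: 6-7 10-12

Derivation:
Fragment 1: offset=8 len=2
Fragment 2: offset=13 len=5
Fragment 3: offset=2 len=4
Fragment 4: offset=0 len=2
Gaps: 6-7 10-12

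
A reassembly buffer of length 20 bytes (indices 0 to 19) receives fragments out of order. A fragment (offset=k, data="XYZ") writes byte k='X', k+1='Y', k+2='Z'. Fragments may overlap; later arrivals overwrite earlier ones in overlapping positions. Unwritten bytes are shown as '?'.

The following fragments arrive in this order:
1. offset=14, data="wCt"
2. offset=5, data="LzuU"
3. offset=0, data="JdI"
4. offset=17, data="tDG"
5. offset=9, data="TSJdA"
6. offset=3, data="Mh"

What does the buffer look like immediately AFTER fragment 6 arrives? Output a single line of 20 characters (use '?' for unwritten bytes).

Fragment 1: offset=14 data="wCt" -> buffer=??????????????wCt???
Fragment 2: offset=5 data="LzuU" -> buffer=?????LzuU?????wCt???
Fragment 3: offset=0 data="JdI" -> buffer=JdI??LzuU?????wCt???
Fragment 4: offset=17 data="tDG" -> buffer=JdI??LzuU?????wCttDG
Fragment 5: offset=9 data="TSJdA" -> buffer=JdI??LzuUTSJdAwCttDG
Fragment 6: offset=3 data="Mh" -> buffer=JdIMhLzuUTSJdAwCttDG

Answer: JdIMhLzuUTSJdAwCttDG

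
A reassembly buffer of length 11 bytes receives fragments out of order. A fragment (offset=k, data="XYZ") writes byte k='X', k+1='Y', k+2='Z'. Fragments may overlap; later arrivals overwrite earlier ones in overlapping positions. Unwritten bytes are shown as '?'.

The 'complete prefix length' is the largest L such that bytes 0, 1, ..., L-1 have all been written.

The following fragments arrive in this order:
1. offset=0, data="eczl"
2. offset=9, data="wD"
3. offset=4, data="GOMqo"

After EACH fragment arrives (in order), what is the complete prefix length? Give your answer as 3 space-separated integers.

Answer: 4 4 11

Derivation:
Fragment 1: offset=0 data="eczl" -> buffer=eczl??????? -> prefix_len=4
Fragment 2: offset=9 data="wD" -> buffer=eczl?????wD -> prefix_len=4
Fragment 3: offset=4 data="GOMqo" -> buffer=eczlGOMqowD -> prefix_len=11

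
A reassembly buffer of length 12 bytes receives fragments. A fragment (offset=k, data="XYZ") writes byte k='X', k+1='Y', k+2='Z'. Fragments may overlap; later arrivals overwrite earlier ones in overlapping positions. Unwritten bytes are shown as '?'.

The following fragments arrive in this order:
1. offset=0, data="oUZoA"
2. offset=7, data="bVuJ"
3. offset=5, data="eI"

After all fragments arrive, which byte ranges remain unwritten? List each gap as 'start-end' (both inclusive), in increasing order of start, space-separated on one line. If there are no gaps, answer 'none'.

Fragment 1: offset=0 len=5
Fragment 2: offset=7 len=4
Fragment 3: offset=5 len=2
Gaps: 11-11

Answer: 11-11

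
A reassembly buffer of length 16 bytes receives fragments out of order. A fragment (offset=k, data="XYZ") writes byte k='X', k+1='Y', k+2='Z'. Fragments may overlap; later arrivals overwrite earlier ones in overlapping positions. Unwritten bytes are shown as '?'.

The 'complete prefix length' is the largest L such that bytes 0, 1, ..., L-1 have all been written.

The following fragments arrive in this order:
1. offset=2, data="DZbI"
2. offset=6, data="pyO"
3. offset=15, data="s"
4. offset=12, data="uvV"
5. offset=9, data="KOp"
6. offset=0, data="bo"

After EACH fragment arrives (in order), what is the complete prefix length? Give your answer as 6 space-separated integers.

Fragment 1: offset=2 data="DZbI" -> buffer=??DZbI?????????? -> prefix_len=0
Fragment 2: offset=6 data="pyO" -> buffer=??DZbIpyO??????? -> prefix_len=0
Fragment 3: offset=15 data="s" -> buffer=??DZbIpyO??????s -> prefix_len=0
Fragment 4: offset=12 data="uvV" -> buffer=??DZbIpyO???uvVs -> prefix_len=0
Fragment 5: offset=9 data="KOp" -> buffer=??DZbIpyOKOpuvVs -> prefix_len=0
Fragment 6: offset=0 data="bo" -> buffer=boDZbIpyOKOpuvVs -> prefix_len=16

Answer: 0 0 0 0 0 16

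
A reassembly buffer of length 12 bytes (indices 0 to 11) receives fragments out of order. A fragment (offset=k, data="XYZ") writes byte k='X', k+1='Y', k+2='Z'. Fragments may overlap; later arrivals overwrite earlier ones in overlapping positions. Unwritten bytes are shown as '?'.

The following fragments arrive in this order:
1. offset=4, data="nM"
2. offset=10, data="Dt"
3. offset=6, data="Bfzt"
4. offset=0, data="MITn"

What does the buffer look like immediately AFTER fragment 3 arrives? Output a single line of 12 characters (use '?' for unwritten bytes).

Fragment 1: offset=4 data="nM" -> buffer=????nM??????
Fragment 2: offset=10 data="Dt" -> buffer=????nM????Dt
Fragment 3: offset=6 data="Bfzt" -> buffer=????nMBfztDt

Answer: ????nMBfztDt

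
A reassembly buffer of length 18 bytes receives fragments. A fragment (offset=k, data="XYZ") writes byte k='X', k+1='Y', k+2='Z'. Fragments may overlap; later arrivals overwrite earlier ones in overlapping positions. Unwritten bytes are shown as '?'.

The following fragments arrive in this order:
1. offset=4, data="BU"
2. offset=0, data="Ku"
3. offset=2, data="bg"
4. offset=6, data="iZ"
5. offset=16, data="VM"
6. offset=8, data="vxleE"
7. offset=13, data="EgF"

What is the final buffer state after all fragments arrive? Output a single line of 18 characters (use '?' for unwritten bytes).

Answer: KubgBUiZvxleEEgFVM

Derivation:
Fragment 1: offset=4 data="BU" -> buffer=????BU????????????
Fragment 2: offset=0 data="Ku" -> buffer=Ku??BU????????????
Fragment 3: offset=2 data="bg" -> buffer=KubgBU????????????
Fragment 4: offset=6 data="iZ" -> buffer=KubgBUiZ??????????
Fragment 5: offset=16 data="VM" -> buffer=KubgBUiZ????????VM
Fragment 6: offset=8 data="vxleE" -> buffer=KubgBUiZvxleE???VM
Fragment 7: offset=13 data="EgF" -> buffer=KubgBUiZvxleEEgFVM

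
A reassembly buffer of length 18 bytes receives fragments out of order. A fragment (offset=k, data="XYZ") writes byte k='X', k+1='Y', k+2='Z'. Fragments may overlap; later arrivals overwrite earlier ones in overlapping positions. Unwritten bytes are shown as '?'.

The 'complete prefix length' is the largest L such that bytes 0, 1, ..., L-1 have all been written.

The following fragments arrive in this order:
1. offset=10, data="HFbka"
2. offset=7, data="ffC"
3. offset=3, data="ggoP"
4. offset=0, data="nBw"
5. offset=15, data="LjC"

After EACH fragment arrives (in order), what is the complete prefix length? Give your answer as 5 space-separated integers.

Fragment 1: offset=10 data="HFbka" -> buffer=??????????HFbka??? -> prefix_len=0
Fragment 2: offset=7 data="ffC" -> buffer=???????ffCHFbka??? -> prefix_len=0
Fragment 3: offset=3 data="ggoP" -> buffer=???ggoPffCHFbka??? -> prefix_len=0
Fragment 4: offset=0 data="nBw" -> buffer=nBwggoPffCHFbka??? -> prefix_len=15
Fragment 5: offset=15 data="LjC" -> buffer=nBwggoPffCHFbkaLjC -> prefix_len=18

Answer: 0 0 0 15 18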